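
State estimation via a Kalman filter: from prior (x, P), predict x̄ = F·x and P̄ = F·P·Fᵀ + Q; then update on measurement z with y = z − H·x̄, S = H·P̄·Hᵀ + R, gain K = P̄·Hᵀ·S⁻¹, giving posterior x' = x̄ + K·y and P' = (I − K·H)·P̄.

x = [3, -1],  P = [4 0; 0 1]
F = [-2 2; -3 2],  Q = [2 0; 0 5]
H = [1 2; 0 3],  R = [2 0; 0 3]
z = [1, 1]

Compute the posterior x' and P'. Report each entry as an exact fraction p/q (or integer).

x' = [-40/301, 239/602]
P' = [526/301 -89/301; -89/301 74/301]

x̄ = F·x = [-8, -11]
P̄ = F·P·Fᵀ + Q = [22 28; 28 45]
y = z − H·x̄ = [31, 34]
S = H·P̄·Hᵀ + R = [316 354; 354 408]
K = P̄·Hᵀ·S⁻¹ = [174/301 -89/301; 59/602 74/301]
x' = x̄ + K·y = [-40/301, 239/602]
P' = (I − K·H)·P̄ = [526/301 -89/301; -89/301 74/301]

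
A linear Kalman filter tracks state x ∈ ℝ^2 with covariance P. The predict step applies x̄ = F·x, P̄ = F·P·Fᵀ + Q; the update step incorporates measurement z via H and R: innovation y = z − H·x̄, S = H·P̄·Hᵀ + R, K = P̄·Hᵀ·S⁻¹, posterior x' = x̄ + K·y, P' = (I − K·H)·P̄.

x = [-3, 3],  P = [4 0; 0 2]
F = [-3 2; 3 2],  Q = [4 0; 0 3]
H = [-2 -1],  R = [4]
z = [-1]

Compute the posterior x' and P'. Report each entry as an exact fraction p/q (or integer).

x̄ = F·x = [15, -3]
P̄ = F·P·Fᵀ + Q = [48 -28; -28 47]
y = z − H·x̄ = [26]
S = H·P̄·Hᵀ + R = [131]
K = P̄·Hᵀ·S⁻¹ = [-68/131; 9/131]
x' = x̄ + K·y = [197/131, -159/131]
P' = (I − K·H)·P̄ = [1664/131 -3056/131; -3056/131 6076/131]

x' = [197/131, -159/131]
P' = [1664/131 -3056/131; -3056/131 6076/131]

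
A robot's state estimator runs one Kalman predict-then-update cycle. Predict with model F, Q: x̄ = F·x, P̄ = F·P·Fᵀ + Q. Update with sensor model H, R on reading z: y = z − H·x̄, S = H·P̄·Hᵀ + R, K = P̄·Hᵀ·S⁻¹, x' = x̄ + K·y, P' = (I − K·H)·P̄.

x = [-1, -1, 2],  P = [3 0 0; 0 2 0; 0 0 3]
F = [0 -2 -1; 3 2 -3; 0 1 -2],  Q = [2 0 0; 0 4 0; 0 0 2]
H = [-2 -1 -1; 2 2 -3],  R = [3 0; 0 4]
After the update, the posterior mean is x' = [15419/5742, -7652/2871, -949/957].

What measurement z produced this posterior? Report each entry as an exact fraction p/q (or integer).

z = [-2, 3]

x̄ = F·x = [0, -11, -5]
P̄ = F·P·Fᵀ + Q = [13 1 2; 1 66 22; 2 22 16]
S = H·P̄·Hᵀ + R = [193 -112; -112 184]
K = P̄·Hᵀ·S⁻¹ = [-359/2871 499/11484; -1118/2871 761/5742; -322/957 -196/957]
x' − x̄ = [15419/5742, 23929/2871, 3836/957] = K·y
y = (KᵀK)⁻¹·Kᵀ·(x' − x̄) = [-18, 10]
z = y + H·x̄ = [-18, 10] + [16, -7] = [-2, 3]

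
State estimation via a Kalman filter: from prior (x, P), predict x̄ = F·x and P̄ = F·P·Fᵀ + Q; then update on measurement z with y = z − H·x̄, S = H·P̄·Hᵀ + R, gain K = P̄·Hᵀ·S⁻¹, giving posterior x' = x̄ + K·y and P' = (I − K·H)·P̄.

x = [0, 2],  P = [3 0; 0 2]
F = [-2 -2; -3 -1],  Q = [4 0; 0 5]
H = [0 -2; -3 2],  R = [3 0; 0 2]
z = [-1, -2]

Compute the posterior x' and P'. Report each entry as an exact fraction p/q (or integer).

x̄ = F·x = [-4, -2]
P̄ = F·P·Fᵀ + Q = [24 22; 22 34]
y = z − H·x̄ = [-5, -10]
S = H·P̄·Hᵀ + R = [139 -4; -4 90]
K = P̄·Hᵀ·S⁻¹ = [-2036/6247 -2034/6247; -3056/6247 3/6247]
x' = x̄ + K·y = [5532/6247, 2756/6247]
P' = (I − K·H)·P̄ = [3392/6247 3054/6247; 3054/6247 4584/6247]

x' = [5532/6247, 2756/6247]
P' = [3392/6247 3054/6247; 3054/6247 4584/6247]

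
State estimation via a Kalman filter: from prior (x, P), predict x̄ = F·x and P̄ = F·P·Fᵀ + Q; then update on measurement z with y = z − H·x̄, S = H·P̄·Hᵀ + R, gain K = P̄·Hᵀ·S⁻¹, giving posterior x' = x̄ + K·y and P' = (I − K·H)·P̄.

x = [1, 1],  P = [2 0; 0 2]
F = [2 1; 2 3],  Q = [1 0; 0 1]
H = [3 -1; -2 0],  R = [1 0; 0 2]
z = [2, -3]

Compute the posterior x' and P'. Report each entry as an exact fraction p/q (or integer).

x̄ = F·x = [3, 5]
P̄ = F·P·Fᵀ + Q = [11 14; 14 27]
y = z − H·x̄ = [-2, 3]
S = H·P̄·Hᵀ + R = [43 -38; -38 46]
K = P̄·Hᵀ·S⁻¹ = [19/267 -112/267; -187/267 -317/267]
x' = x̄ + K·y = [427/267, 758/267]
P' = (I − K·H)·P̄ = [112/267 317/267; 317/267 1138/267]

x' = [427/267, 758/267]
P' = [112/267 317/267; 317/267 1138/267]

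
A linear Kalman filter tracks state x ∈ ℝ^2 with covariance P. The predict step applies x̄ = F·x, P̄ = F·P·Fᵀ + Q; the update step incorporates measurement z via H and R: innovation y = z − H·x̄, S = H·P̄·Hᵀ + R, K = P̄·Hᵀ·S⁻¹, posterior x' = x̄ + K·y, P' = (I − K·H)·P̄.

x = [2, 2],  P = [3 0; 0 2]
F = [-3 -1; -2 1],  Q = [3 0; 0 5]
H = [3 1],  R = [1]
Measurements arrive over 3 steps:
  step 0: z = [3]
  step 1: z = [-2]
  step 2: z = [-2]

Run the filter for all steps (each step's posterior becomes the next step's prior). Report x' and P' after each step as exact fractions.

step 0: x' = [4/101, 1135/404], P' = [96/101 -260/101; -260/101 3187/404]
step 1: x' = [-6461/2976, 13249/2976], P' = [45139/26784 -130415/26784; -130415/26784 402619/26784]
step 2: x' = [-841412/2217907, -1456853/2217907], P' = [5042997/2217907 -14810165/2217907; -14810165/2217907 45665140/2217907]

step 0: x̄ = F·x = [-8, -2]
step 0: P̄ = F·P·Fᵀ + Q = [32 16; 16 19]
step 0: y = z − H·x̄ = [29]
step 0: S = H·P̄·Hᵀ + R = [404]
step 0: K = P̄·Hᵀ·S⁻¹ = [28/101; 67/404]
step 0: x' = x̄ + K·y = [4/101, 1135/404]
step 0: P' = (I − K·H)·P̄ = [96/101 -260/101; -260/101 3187/404]
step 1: x̄ = F·x = [-1183/404, 1103/404]
step 1: P̄ = F·P·Fᵀ + Q = [1615/404 157/404; 157/404 10903/404]
step 1: y = z − H·x̄ = [819/202]
step 1: S = H·P̄·Hᵀ + R = [6696/101]
step 1: K = P̄·Hᵀ·S⁻¹ = [2501/13392; 5687/13392]
step 1: x' = x̄ + K·y = [-6461/2976, 13249/2976]
step 1: P' = (I − K·H)·P̄ = [45139/26784 -130415/26784; -130415/26784 402619/26784]
step 2: x̄ = F·x = [3067/1488, 26171/2976]
step 2: P̄ = F·P·Fᵀ + Q = [26683/6696 -685/13392; -685/13392 1238755/26784]
step 2: y = z − H·x̄ = [-50525/2976]
step 2: S = H·P̄·Hᵀ + R = [2217907/26784]
step 2: K = P̄·Hᵀ·S⁻¹ = [318826/2217907; 1234645/2217907]
step 2: x' = x̄ + K·y = [-841412/2217907, -1456853/2217907]
step 2: P' = (I − K·H)·P̄ = [5042997/2217907 -14810165/2217907; -14810165/2217907 45665140/2217907]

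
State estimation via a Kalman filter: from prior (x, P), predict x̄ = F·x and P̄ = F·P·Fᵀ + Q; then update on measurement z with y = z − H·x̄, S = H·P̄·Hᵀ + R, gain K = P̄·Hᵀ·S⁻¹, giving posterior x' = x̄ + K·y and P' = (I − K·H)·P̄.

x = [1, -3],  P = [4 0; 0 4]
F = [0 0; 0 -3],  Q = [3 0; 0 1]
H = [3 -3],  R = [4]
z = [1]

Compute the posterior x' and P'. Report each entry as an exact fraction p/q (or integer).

x̄ = F·x = [0, 9]
P̄ = F·P·Fᵀ + Q = [3 0; 0 37]
y = z − H·x̄ = [28]
S = H·P̄·Hᵀ + R = [364]
K = P̄·Hᵀ·S⁻¹ = [9/364; -111/364]
x' = x̄ + K·y = [9/13, 6/13]
P' = (I − K·H)·P̄ = [1011/364 999/364; 999/364 1147/364]

x' = [9/13, 6/13]
P' = [1011/364 999/364; 999/364 1147/364]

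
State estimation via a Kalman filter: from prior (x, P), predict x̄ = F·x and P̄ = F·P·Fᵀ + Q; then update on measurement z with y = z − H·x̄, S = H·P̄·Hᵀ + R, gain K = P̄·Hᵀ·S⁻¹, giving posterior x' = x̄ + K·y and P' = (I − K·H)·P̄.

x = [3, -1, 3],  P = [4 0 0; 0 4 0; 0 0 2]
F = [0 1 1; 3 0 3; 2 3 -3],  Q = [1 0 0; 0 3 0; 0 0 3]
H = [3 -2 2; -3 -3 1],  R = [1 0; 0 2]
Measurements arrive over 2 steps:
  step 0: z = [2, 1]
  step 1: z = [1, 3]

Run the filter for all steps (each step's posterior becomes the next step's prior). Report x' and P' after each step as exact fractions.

step 0: x̄ = F·x = [2, 18, -6]
step 0: P̄ = F·P·Fᵀ + Q = [7 6 6; 6 57 6; 6 6 73]
step 0: y = z − H·x̄ = [44, 67]
step 0: S = H·P̄·Hᵀ + R = [536 341; 341 687]
step 0: K = P̄·Hᵀ·S⁻¹ = [25680/251951 -24849/251951; 4695/251951 -69444/251951; 91807/251951 -32000/251951]
step 0: x' = x̄ + K·y = [-31061/251951, 88950/251951, 383802/251951]
step 0: P' = (I − K·H)·P̄ = [404360/251951 -878541/251951 -1472241/251951; -878541/251951 2047335/251951 3367494/251951; -1472241/251951 3367494/251951 5621759/251951]
step 1: x̄ = F·x = [67536/35993, 1058223/251951, -946678/251951]
step 1: P̄ = F·P·Fᵀ + Q = [2093719/35993 2845059/35993 -2203548/35993; 2845059/35993 28490586/251951 -21352371/251951; -2203548/35993 -21352371/251951 17904647/251951]
step 1: y = z − H·x̄ = [2843497/251951, 6295456/251951]
step 1: S = H·P̄·Hᵀ + R = [64473160/251951 232195750/251951; 232195750/251951 985868796/251951]
step 1: K = P̄·Hᵀ·S⁻¹ = [1318400424/9572506465 -586929009/3829002586; -138588015/1914501293 -581658813/3829002586; 1992478922/9572506465 155172244/1914501293]
step 1: x' = x̄ + K·y = [-3822866952/9572506465, -789871980/1914501293, 5905619484/9572506465]
step 1: P' = (I − K·H)·P̄ = [2766472406/9572506465 -885528057/1914501293 -7918148682/9572506465; -885528057/1914501293 2248620531/1914501293 3507618609/1914501293; -7918148682/9572506465 3507618609/1914501293 30411555529/9572506465]

step 0: x' = [-31061/251951, 88950/251951, 383802/251951], P' = [404360/251951 -878541/251951 -1472241/251951; -878541/251951 2047335/251951 3367494/251951; -1472241/251951 3367494/251951 5621759/251951]
step 1: x' = [-3822866952/9572506465, -789871980/1914501293, 5905619484/9572506465], P' = [2766472406/9572506465 -885528057/1914501293 -7918148682/9572506465; -885528057/1914501293 2248620531/1914501293 3507618609/1914501293; -7918148682/9572506465 3507618609/1914501293 30411555529/9572506465]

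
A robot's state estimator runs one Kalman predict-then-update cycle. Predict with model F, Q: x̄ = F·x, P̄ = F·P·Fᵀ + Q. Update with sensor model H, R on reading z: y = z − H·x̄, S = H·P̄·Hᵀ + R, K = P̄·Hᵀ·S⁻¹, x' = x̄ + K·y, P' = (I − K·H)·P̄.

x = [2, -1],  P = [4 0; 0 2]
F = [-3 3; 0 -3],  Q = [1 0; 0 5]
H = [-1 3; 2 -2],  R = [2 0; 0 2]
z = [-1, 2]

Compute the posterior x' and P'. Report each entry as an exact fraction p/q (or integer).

x' = [5943/8356, -1301/8356]
P' = [12343/8356 6551/8356; 6551/8356 4751/8356]

x̄ = F·x = [-9, 3]
P̄ = F·P·Fᵀ + Q = [55 -18; -18 23]
y = z − H·x̄ = [-19, 26]
S = H·P̄·Hᵀ + R = [372 -392; -392 458]
K = P̄·Hᵀ·S⁻¹ = [3655/8356 1448/2089; 3851/8356 450/2089]
x' = x̄ + K·y = [5943/8356, -1301/8356]
P' = (I − K·H)·P̄ = [12343/8356 6551/8356; 6551/8356 4751/8356]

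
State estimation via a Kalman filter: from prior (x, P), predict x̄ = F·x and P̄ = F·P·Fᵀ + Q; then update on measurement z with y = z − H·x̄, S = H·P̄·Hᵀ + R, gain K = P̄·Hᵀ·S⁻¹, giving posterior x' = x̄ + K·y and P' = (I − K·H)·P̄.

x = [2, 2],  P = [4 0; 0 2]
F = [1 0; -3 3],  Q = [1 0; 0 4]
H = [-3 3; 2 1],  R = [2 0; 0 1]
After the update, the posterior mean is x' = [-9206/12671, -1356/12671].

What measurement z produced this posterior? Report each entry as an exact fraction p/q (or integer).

x̄ = F·x = [2, 0]
P̄ = F·P·Fᵀ + Q = [5 -12; -12 58]
S = H·P̄·Hᵀ + R = [785 108; 108 31]
K = P̄·Hᵀ·S⁻¹ = [-1365/12671 3938/12671; 2838/12671 4010/12671]
x' − x̄ = [-34548/12671, -1356/12671] = K·y
y = (KᵀK)⁻¹·Kᵀ·(x' − x̄) = [8, -6]
z = y + H·x̄ = [8, -6] + [-6, 4] = [2, -2]

z = [2, -2]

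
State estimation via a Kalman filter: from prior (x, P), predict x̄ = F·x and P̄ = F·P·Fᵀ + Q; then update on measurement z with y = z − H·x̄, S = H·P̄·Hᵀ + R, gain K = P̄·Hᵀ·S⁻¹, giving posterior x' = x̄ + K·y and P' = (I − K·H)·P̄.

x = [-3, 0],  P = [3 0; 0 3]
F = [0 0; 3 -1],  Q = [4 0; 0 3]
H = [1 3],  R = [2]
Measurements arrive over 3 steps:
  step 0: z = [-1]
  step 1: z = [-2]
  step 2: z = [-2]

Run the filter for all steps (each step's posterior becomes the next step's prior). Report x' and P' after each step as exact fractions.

step 0: x' = [104/303, -51/101], P' = [1196/303 -132/101; -132/101 66/101]
step 1: x' = [-2668/43347, -9188/14449], P' = [171772/43347 -18996/14449; -18996/14449 9498/14449]
step 2: x' = [-193832/6225927, -1351234/2075309], P' = [24672524/6225927 -2728548/2075309; -2728548/2075309 1364274/2075309]

step 0: x̄ = F·x = [0, -9]
step 0: P̄ = F·P·Fᵀ + Q = [4 0; 0 33]
step 0: y = z − H·x̄ = [26]
step 0: S = H·P̄·Hᵀ + R = [303]
step 0: K = P̄·Hᵀ·S⁻¹ = [4/303; 33/101]
step 0: x' = x̄ + K·y = [104/303, -51/101]
step 0: P' = (I − K·H)·P̄ = [1196/303 -132/101; -132/101 66/101]
step 1: x̄ = F·x = [0, 155/101]
step 1: P̄ = F·P·Fᵀ + Q = [4 0; 0 4749/101]
step 1: y = z − H·x̄ = [-667/101]
step 1: S = H·P̄·Hᵀ + R = [43347/101]
step 1: K = P̄·Hᵀ·S⁻¹ = [404/43347; 4749/14449]
step 1: x' = x̄ + K·y = [-2668/43347, -9188/14449]
step 1: P' = (I − K·H)·P̄ = [171772/43347 -18996/14449; -18996/14449 9498/14449]
step 2: x̄ = F·x = [0, 6520/14449]
step 2: P̄ = F·P·Fᵀ + Q = [4 0; 0 682137/14449]
step 2: y = z − H·x̄ = [-48458/14449]
step 2: S = H·P̄·Hᵀ + R = [6225927/14449]
step 2: K = P̄·Hᵀ·S⁻¹ = [57796/6225927; 682137/2075309]
step 2: x' = x̄ + K·y = [-193832/6225927, -1351234/2075309]
step 2: P' = (I − K·H)·P̄ = [24672524/6225927 -2728548/2075309; -2728548/2075309 1364274/2075309]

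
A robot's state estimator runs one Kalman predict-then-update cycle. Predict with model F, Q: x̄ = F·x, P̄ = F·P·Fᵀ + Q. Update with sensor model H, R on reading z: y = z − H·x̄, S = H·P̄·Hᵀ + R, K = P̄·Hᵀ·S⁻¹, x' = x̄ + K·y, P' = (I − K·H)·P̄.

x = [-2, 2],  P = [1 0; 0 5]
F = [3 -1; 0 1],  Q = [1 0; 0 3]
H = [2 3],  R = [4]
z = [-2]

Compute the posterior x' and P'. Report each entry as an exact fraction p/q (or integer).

x' = [-122/19, 66/19]
P' = [915/76 -295/38; -295/38 103/19]

x̄ = F·x = [-8, 2]
P̄ = F·P·Fᵀ + Q = [15 -5; -5 8]
y = z − H·x̄ = [8]
S = H·P̄·Hᵀ + R = [76]
K = P̄·Hᵀ·S⁻¹ = [15/76; 7/38]
x' = x̄ + K·y = [-122/19, 66/19]
P' = (I − K·H)·P̄ = [915/76 -295/38; -295/38 103/19]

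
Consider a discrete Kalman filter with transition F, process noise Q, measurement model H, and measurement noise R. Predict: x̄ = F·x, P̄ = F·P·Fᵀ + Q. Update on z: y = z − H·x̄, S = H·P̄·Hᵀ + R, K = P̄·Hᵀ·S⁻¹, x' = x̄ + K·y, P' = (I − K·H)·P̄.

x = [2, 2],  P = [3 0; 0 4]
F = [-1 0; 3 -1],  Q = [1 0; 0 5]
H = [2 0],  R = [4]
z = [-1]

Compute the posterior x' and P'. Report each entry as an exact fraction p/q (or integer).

x' = [-4/5, 13/10]
P' = [4/5 -9/5; -9/5 99/5]

x̄ = F·x = [-2, 4]
P̄ = F·P·Fᵀ + Q = [4 -9; -9 36]
y = z − H·x̄ = [3]
S = H·P̄·Hᵀ + R = [20]
K = P̄·Hᵀ·S⁻¹ = [2/5; -9/10]
x' = x̄ + K·y = [-4/5, 13/10]
P' = (I − K·H)·P̄ = [4/5 -9/5; -9/5 99/5]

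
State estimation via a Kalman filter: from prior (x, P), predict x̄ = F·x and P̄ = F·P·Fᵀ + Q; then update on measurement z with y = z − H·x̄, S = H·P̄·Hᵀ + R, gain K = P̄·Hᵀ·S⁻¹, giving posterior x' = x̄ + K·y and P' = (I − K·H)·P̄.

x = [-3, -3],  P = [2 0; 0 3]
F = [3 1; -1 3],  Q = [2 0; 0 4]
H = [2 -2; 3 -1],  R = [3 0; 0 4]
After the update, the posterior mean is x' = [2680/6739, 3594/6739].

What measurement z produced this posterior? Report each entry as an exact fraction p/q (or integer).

x̄ = F·x = [-12, -6]
P̄ = F·P·Fᵀ + Q = [23 3; 3 33]
S = H·P̄·Hᵀ + R = [203 180; 180 226]
K = P̄·Hᵀ·S⁻¹ = [-1420/6739 3099/6739; -4620/6739 2964/6739]
x' − x̄ = [83548/6739, 44028/6739] = K·y
y = (KᵀK)⁻¹·Kᵀ·(x' − x̄) = [11, 32]
z = y + H·x̄ = [11, 32] + [-12, -30] = [-1, 2]

z = [-1, 2]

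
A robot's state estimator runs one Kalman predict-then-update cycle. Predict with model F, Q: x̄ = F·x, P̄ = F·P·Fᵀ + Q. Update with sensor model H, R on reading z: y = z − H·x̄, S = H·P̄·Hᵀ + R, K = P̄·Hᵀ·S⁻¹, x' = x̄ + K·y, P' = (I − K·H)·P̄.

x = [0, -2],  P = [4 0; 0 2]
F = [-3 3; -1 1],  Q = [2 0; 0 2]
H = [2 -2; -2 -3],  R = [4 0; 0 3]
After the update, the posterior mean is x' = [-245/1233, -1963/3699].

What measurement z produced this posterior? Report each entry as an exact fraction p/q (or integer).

z = [1, 2]

x̄ = F·x = [-6, -2]
P̄ = F·P·Fᵀ + Q = [56 18; 18 8]
S = H·P̄·Hᵀ + R = [116 -212; -212 515]
K = P̄·Hᵀ·S⁻¹ = [329/1233 -262/1233; -605/3699 -680/3699]
x' − x̄ = [7153/1233, 5435/3699] = K·y
y = (KᵀK)⁻¹·Kᵀ·(x' − x̄) = [9, -16]
z = y + H·x̄ = [9, -16] + [-8, 18] = [1, 2]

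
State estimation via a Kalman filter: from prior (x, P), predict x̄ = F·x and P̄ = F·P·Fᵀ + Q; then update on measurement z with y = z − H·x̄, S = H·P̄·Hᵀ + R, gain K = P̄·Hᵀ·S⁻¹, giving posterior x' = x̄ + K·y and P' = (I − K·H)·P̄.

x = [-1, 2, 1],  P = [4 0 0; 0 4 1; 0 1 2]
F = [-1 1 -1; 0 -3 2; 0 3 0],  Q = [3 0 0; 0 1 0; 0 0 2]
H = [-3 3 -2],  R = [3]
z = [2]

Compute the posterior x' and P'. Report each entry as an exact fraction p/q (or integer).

x' = [-254/1217, 1276/1217, 1126/1217]
P' = [6331/1217 2741/1217 -5259/1217; 2741/1217 3297/1217 546/1217; -5259/1217 546/1217 8997/1217]

x̄ = F·x = [2, -4, 6]
P̄ = F·P·Fᵀ + Q = [11 -11 9; -11 33 -30; 9 -30 38]
y = z − H·x̄ = [32]
S = H·P̄·Hᵀ + R = [1217]
K = P̄·Hᵀ·S⁻¹ = [-84/1217; 192/1217; -193/1217]
x' = x̄ + K·y = [-254/1217, 1276/1217, 1126/1217]
P' = (I − K·H)·P̄ = [6331/1217 2741/1217 -5259/1217; 2741/1217 3297/1217 546/1217; -5259/1217 546/1217 8997/1217]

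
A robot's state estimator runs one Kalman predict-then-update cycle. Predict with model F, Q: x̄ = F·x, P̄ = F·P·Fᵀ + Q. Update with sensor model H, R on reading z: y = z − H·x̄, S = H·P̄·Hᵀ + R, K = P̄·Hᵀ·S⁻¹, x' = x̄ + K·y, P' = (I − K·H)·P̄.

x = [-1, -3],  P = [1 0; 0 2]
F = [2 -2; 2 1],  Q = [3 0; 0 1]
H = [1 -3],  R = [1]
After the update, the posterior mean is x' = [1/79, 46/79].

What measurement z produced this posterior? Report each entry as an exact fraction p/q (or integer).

z = [-2]

x̄ = F·x = [4, -5]
P̄ = F·P·Fᵀ + Q = [15 0; 0 7]
S = H·P̄·Hᵀ + R = [79]
K = P̄·Hᵀ·S⁻¹ = [15/79; -21/79]
x' − x̄ = [-315/79, 441/79] = K·y
y = (KᵀK)⁻¹·Kᵀ·(x' − x̄) = [-21]
z = y + H·x̄ = [-21] + [19] = [-2]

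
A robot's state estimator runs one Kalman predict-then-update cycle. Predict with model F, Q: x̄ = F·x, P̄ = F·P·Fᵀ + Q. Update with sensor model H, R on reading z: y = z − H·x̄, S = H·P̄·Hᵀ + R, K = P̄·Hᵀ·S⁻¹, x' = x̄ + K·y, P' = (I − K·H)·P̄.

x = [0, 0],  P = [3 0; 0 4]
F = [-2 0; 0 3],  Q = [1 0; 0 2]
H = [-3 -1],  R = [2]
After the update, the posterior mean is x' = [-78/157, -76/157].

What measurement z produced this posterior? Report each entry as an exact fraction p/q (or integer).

z = [2]

x̄ = F·x = [0, 0]
P̄ = F·P·Fᵀ + Q = [13 0; 0 38]
S = H·P̄·Hᵀ + R = [157]
K = P̄·Hᵀ·S⁻¹ = [-39/157; -38/157]
x' − x̄ = [-78/157, -76/157] = K·y
y = (KᵀK)⁻¹·Kᵀ·(x' − x̄) = [2]
z = y + H·x̄ = [2] + [0] = [2]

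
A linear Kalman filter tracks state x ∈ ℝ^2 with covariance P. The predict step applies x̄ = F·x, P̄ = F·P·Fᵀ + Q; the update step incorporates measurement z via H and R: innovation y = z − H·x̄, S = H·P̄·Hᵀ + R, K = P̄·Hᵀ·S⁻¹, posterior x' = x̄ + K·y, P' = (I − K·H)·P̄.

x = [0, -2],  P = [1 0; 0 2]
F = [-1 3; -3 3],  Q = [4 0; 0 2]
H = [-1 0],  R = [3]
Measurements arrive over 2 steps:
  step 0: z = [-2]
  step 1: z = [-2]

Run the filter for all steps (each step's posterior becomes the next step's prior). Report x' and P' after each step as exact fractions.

step 0: x̄ = F·x = [-6, -6]
step 0: P̄ = F·P·Fᵀ + Q = [23 21; 21 29]
step 0: y = z − H·x̄ = [-8]
step 0: S = H·P̄·Hᵀ + R = [26]
step 0: K = P̄·Hᵀ·S⁻¹ = [-23/26; -21/26]
step 0: x' = x̄ + K·y = [14/13, 6/13]
step 0: P' = (I − K·H)·P̄ = [69/26 63/26; 63/26 313/26]
step 1: x̄ = F·x = [4/13, -24/13]
step 1: P̄ = F·P·Fᵀ + Q = [1306/13 1134/13; 1134/13 1178/13]
step 1: y = z − H·x̄ = [-22/13]
step 1: S = H·P̄·Hᵀ + R = [1345/13]
step 1: K = P̄·Hᵀ·S⁻¹ = [-1306/1345; -1134/1345]
step 1: x' = x̄ + K·y = [2624/1345, -564/1345]
step 1: P' = (I − K·H)·P̄ = [3918/1345 3402/1345; 3402/1345 22958/1345]

step 0: x' = [14/13, 6/13], P' = [69/26 63/26; 63/26 313/26]
step 1: x' = [2624/1345, -564/1345], P' = [3918/1345 3402/1345; 3402/1345 22958/1345]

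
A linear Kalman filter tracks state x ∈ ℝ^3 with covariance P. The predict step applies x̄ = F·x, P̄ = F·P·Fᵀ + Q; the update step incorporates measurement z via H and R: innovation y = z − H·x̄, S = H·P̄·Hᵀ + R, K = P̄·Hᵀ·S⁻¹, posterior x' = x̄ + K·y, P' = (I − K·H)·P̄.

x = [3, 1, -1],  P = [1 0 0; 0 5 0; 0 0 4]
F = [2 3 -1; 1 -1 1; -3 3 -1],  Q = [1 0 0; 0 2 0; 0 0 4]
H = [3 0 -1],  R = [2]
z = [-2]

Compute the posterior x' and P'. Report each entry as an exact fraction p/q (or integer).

x' = [-1483/292, 1365/292, -3939/292]
P' = [1607/292 -1513/292 4583/292; -1513/292 2663/292 -4481/292; 4583/292 -4481/292 13615/292]

x̄ = F·x = [10, 1, -5]
P̄ = F·P·Fᵀ + Q = [54 -17 43; -17 12 -22; 43 -22 62]
y = z − H·x̄ = [-37]
S = H·P̄·Hᵀ + R = [292]
K = P̄·Hᵀ·S⁻¹ = [119/292; -29/292; 67/292]
x' = x̄ + K·y = [-1483/292, 1365/292, -3939/292]
P' = (I − K·H)·P̄ = [1607/292 -1513/292 4583/292; -1513/292 2663/292 -4481/292; 4583/292 -4481/292 13615/292]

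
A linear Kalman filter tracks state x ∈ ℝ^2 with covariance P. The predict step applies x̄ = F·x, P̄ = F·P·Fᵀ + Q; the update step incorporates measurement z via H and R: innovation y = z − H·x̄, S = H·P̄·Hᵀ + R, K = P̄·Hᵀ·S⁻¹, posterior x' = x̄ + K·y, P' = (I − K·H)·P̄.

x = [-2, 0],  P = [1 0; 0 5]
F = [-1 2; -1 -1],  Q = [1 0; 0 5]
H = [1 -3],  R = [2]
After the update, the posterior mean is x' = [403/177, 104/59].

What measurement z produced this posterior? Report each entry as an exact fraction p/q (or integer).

z = [-3]

x̄ = F·x = [2, 2]
P̄ = F·P·Fᵀ + Q = [22 -9; -9 11]
S = H·P̄·Hᵀ + R = [177]
K = P̄·Hᵀ·S⁻¹ = [49/177; -14/59]
x' − x̄ = [49/177, -14/59] = K·y
y = (KᵀK)⁻¹·Kᵀ·(x' − x̄) = [1]
z = y + H·x̄ = [1] + [-4] = [-3]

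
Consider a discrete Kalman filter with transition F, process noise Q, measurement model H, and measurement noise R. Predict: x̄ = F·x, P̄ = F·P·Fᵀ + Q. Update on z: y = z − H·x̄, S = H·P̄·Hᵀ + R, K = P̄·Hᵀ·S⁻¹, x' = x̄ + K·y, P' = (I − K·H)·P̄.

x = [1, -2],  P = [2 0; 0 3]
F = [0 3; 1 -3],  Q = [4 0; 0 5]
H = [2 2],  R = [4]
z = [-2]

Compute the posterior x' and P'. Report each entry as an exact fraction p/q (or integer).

x' = [-20/3, 35/6]
P' = [89/3 -88/3; -88/3 359/12]

x̄ = F·x = [-6, 7]
P̄ = F·P·Fᵀ + Q = [31 -27; -27 34]
y = z − H·x̄ = [-4]
S = H·P̄·Hᵀ + R = [48]
K = P̄·Hᵀ·S⁻¹ = [1/6; 7/24]
x' = x̄ + K·y = [-20/3, 35/6]
P' = (I − K·H)·P̄ = [89/3 -88/3; -88/3 359/12]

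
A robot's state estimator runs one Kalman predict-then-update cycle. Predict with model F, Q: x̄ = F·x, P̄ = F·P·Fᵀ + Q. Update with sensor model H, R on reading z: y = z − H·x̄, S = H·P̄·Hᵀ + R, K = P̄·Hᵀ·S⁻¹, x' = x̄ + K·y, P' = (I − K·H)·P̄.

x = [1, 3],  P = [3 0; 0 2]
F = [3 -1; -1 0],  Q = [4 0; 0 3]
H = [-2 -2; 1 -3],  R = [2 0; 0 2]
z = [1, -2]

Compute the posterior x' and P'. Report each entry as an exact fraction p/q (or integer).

x' = [-3528/3971, 1306/3971]
P' = [1587/3971 -135/3971; -135/3971 597/3971]

x̄ = F·x = [0, -1]
P̄ = F·P·Fᵀ + Q = [33 -9; -9 6]
y = z − H·x̄ = [-1, -5]
S = H·P̄·Hᵀ + R = [86 -66; -66 143]
K = P̄·Hᵀ·S⁻¹ = [-132/361 996/3971; -42/361 -963/3971]
x' = x̄ + K·y = [-3528/3971, 1306/3971]
P' = (I − K·H)·P̄ = [1587/3971 -135/3971; -135/3971 597/3971]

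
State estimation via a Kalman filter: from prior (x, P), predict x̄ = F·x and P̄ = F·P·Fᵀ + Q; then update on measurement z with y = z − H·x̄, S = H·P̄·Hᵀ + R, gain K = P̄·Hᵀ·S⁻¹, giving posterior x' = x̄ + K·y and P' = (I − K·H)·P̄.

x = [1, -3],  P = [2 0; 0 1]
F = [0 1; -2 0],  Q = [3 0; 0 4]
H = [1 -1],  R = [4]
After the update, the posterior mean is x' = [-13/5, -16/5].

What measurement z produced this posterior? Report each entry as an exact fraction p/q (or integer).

x̄ = F·x = [-3, -2]
P̄ = F·P·Fᵀ + Q = [4 0; 0 12]
S = H·P̄·Hᵀ + R = [20]
K = P̄·Hᵀ·S⁻¹ = [1/5; -3/5]
x' − x̄ = [2/5, -6/5] = K·y
y = (KᵀK)⁻¹·Kᵀ·(x' − x̄) = [2]
z = y + H·x̄ = [2] + [-1] = [1]

z = [1]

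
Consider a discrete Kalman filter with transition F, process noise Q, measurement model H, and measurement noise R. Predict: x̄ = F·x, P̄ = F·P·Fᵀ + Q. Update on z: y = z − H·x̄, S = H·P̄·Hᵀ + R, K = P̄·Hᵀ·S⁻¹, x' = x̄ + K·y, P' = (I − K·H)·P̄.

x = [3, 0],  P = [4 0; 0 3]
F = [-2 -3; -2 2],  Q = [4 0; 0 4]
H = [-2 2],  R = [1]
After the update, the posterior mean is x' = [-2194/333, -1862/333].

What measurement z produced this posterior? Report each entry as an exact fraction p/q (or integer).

x̄ = F·x = [-6, -6]
P̄ = F·P·Fᵀ + Q = [47 -2; -2 32]
S = H·P̄·Hᵀ + R = [333]
K = P̄·Hᵀ·S⁻¹ = [-98/333; 68/333]
x' − x̄ = [-196/333, 136/333] = K·y
y = (KᵀK)⁻¹·Kᵀ·(x' − x̄) = [2]
z = y + H·x̄ = [2] + [0] = [2]

z = [2]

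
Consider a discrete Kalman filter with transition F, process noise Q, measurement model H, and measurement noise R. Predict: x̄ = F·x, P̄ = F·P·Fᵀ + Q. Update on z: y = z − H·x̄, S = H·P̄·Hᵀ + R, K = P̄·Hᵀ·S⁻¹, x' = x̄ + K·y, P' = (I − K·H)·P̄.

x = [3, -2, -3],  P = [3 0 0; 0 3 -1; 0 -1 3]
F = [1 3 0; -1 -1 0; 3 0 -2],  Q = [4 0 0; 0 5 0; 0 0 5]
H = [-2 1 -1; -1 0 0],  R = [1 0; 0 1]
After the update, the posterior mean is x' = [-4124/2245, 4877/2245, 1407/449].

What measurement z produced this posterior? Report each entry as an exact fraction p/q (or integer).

z = [3, 1]

x̄ = F·x = [-3, -1, 15]
P̄ = F·P·Fᵀ + Q = [34 -12 15; -12 11 -11; 15 -11 44]
S = H·P̄·Hᵀ + R = [322 95; 95 35]
K = P̄·Hᵀ·S⁻¹ = [-19/449 -1923/2245; 94/449 -506/2245; -310/449 649/449]
x' − x̄ = [2611/2245, 7122/2245, -5328/449] = K·y
y = (KᵀK)⁻¹·Kᵀ·(x' − x̄) = [13, -2]
z = y + H·x̄ = [13, -2] + [-10, 3] = [3, 1]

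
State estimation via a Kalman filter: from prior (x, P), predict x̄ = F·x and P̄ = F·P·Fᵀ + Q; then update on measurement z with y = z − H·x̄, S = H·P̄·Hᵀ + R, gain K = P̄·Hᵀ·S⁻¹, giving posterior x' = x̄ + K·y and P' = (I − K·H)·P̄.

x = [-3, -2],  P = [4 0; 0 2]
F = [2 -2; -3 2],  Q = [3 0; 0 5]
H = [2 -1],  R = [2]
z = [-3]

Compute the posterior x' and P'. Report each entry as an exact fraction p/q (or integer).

x' = [-58/287, 757/287]
P' = [353/287 534/287; 534/287 1294/287]

x̄ = F·x = [-2, 5]
P̄ = F·P·Fᵀ + Q = [27 -32; -32 49]
y = z − H·x̄ = [6]
S = H·P̄·Hᵀ + R = [287]
K = P̄·Hᵀ·S⁻¹ = [86/287; -113/287]
x' = x̄ + K·y = [-58/287, 757/287]
P' = (I − K·H)·P̄ = [353/287 534/287; 534/287 1294/287]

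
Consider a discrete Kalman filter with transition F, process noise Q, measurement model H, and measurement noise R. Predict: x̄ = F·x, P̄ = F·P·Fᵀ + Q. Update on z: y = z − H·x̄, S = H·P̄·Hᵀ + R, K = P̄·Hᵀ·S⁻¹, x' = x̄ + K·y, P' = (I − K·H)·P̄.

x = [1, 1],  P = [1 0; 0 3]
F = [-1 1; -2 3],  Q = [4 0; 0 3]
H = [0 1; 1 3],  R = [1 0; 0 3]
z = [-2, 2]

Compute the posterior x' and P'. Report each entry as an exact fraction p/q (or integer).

x̄ = F·x = [0, 1]
P̄ = F·P·Fᵀ + Q = [8 11; 11 34]
y = z − H·x̄ = [-3, -1]
S = H·P̄·Hᵀ + R = [35 113; 113 383]
K = P̄·Hᵀ·S⁻¹ = [-35/53 16/53; 253/636 113/636]
x' = x̄ + K·y = [89/53, -59/159]
P' = (I − K·H)·P̄ = [153/53 -35/53; -35/53 253/636]

x' = [89/53, -59/159]
P' = [153/53 -35/53; -35/53 253/636]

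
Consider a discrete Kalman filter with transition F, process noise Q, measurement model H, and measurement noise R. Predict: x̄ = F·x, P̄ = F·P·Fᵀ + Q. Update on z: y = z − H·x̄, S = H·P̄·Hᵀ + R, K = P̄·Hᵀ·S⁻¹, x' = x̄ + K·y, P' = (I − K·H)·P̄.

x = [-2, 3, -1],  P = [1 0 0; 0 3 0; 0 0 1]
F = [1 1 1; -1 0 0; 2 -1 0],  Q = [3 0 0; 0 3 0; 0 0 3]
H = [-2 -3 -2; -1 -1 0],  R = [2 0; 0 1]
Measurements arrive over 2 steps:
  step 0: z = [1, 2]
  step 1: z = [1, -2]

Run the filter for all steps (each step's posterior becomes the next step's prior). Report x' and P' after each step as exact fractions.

step 0: x' = [-1086/437, 595/437, -170/437], P' = [1549/437 -1274/437 364/437; -1274/437 1370/437 -766/437; 364/437 -766/437 968/437]
step 1: x' = [-194078/360097, 898275/360097, -1356995/360097], P' = [827513/360097 -757158/360097 346700/360097; -757158/360097 1001558/360097 -779426/360097; 346700/360097 -779426/360097 1011517/360097]

step 0: x̄ = F·x = [0, 2, -7]
step 0: P̄ = F·P·Fᵀ + Q = [8 -1 -1; -1 4 -2; -1 -2 10]
step 0: y = z − H·x̄ = [-7, 4]
step 0: S = H·P̄·Hᵀ + R = [66 17; 17 11]
step 0: K = P̄·Hᵀ·S⁻¹ = [-2/437 -275/437; -15/437 -96/437; -183/437 402/437]
step 0: x' = x̄ + K·y = [-1086/437, 595/437, -170/437]
step 0: P' = (I − K·H)·P̄ = [1549/437 -1274/437 364/437; -1274/437 1370/437 -766/437; 364/437 -766/437 968/437]
step 1: x̄ = F·x = [-661/437, 1086/437, -2767/437]
step 1: P̄ = F·P·Fᵀ + Q = [1846/437 -639/437 1948/437; -639/437 2860/437 -4372/437; 1948/437 -4372/437 13973/437]
step 1: y = z − H·x̄ = [-3161/437, -449/437]
step 1: S = H·P̄·Hᵀ + R = [45342/437 4229/437; 4229/437 3865/437]
step 1: K = P̄·Hᵀ·S⁻¹ = [-38476/360097 -70355/360097; 34247/360097 -244400/360097; -189078/360097 432726/360097]
step 1: x' = x̄ + K·y = [-194078/360097, 898275/360097, -1356995/360097]
step 1: P' = (I − K·H)·P̄ = [827513/360097 -757158/360097 346700/360097; -757158/360097 1001558/360097 -779426/360097; 346700/360097 -779426/360097 1011517/360097]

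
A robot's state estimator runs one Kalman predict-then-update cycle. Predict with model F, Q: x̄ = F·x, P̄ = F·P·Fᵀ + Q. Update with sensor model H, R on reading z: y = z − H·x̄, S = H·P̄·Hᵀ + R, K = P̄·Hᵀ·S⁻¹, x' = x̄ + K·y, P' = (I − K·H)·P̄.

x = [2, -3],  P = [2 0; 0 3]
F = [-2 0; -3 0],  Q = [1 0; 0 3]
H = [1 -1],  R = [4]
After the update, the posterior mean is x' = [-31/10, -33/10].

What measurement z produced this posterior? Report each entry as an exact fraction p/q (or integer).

z = [-1]

x̄ = F·x = [-4, -6]
P̄ = F·P·Fᵀ + Q = [9 12; 12 21]
S = H·P̄·Hᵀ + R = [10]
K = P̄·Hᵀ·S⁻¹ = [-3/10; -9/10]
x' − x̄ = [9/10, 27/10] = K·y
y = (KᵀK)⁻¹·Kᵀ·(x' − x̄) = [-3]
z = y + H·x̄ = [-3] + [2] = [-1]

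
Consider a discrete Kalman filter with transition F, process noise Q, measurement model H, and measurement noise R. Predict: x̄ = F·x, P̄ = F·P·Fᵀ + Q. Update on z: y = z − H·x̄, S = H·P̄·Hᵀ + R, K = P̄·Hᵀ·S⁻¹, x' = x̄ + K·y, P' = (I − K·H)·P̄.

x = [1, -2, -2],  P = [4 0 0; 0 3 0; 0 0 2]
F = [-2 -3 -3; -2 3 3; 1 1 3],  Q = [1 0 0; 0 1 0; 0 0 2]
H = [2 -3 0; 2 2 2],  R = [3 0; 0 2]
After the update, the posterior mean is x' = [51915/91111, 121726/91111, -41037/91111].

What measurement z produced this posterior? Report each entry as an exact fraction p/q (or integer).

z = [-3, 3]

x̄ = F·x = [10, -14, -7]
P̄ = F·P·Fᵀ + Q = [62 -29 -35; -29 62 19; -35 19 27]
S = H·P̄·Hᵀ + R = [1157 -320; -320 246]
K = P̄·Hᵀ·S⁻¹ = [25313/91111 31446/91111; -13372/91111 21124/91111; -12101/91111 -7593/91111]
x' − x̄ = [-859195/91111, 1397280/91111, 596740/91111] = K·y
y = (KᵀK)⁻¹·Kᵀ·(x' − x̄) = [-65, 25]
z = y + H·x̄ = [-65, 25] + [62, -22] = [-3, 3]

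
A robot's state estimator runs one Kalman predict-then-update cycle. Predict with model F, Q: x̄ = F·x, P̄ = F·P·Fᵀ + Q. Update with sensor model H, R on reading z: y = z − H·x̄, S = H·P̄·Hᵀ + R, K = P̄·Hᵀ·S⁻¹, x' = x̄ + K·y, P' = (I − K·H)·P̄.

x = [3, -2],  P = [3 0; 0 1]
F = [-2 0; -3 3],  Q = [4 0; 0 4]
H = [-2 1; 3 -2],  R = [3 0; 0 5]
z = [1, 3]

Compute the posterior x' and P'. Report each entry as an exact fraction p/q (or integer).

x̄ = F·x = [-6, -15]
P̄ = F·P·Fᵀ + Q = [16 18; 18 40]
y = z − H·x̄ = [4, -9]
S = H·P̄·Hᵀ + R = [35 -50; -50 93]
K = P̄·Hᵀ·S⁻¹ = [-702/755 -56/151; -928/755 -142/151]
x' = x̄ + K·y = [-4818/755, -8647/755]
P' = (I − K·H)·P̄ = [5612/755 9118/755; 9118/755 15452/755]

x' = [-4818/755, -8647/755]
P' = [5612/755 9118/755; 9118/755 15452/755]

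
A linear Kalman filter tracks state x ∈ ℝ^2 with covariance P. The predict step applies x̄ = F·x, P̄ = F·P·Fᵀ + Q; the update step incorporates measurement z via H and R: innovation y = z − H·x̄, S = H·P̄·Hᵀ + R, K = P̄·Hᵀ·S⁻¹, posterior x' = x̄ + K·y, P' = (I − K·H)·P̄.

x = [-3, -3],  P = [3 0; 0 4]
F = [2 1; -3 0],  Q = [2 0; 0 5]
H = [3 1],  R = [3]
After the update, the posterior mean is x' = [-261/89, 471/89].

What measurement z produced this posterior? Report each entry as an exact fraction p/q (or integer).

z = [-3]

x̄ = F·x = [-9, 9]
P̄ = F·P·Fᵀ + Q = [18 -18; -18 32]
S = H·P̄·Hᵀ + R = [89]
K = P̄·Hᵀ·S⁻¹ = [36/89; -22/89]
x' − x̄ = [540/89, -330/89] = K·y
y = (KᵀK)⁻¹·Kᵀ·(x' − x̄) = [15]
z = y + H·x̄ = [15] + [-18] = [-3]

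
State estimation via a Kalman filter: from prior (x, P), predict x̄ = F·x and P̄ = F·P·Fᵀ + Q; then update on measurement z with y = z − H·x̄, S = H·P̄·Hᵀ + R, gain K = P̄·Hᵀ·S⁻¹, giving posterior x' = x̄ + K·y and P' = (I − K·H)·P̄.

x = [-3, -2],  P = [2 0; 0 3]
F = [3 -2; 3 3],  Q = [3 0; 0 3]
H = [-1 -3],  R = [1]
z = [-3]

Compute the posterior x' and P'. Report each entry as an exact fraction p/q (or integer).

x' = [-581/466, 321/233]
P' = [14289/466 -2376/233; -2376/233 816/233]

x̄ = F·x = [-5, -15]
P̄ = F·P·Fᵀ + Q = [33 0; 0 48]
y = z − H·x̄ = [-53]
S = H·P̄·Hᵀ + R = [466]
K = P̄·Hᵀ·S⁻¹ = [-33/466; -72/233]
x' = x̄ + K·y = [-581/466, 321/233]
P' = (I − K·H)·P̄ = [14289/466 -2376/233; -2376/233 816/233]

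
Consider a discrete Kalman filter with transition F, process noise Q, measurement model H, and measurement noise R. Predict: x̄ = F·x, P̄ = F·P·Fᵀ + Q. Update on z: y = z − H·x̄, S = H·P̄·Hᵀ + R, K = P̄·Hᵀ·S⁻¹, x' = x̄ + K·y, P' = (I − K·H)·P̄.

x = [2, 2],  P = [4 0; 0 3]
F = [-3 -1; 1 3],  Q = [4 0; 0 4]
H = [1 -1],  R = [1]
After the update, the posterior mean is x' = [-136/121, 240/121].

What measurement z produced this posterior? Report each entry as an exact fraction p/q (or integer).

z = [-3]

x̄ = F·x = [-8, 8]
P̄ = F·P·Fᵀ + Q = [43 -21; -21 35]
S = H·P̄·Hᵀ + R = [121]
K = P̄·Hᵀ·S⁻¹ = [64/121; -56/121]
x' − x̄ = [832/121, -728/121] = K·y
y = (KᵀK)⁻¹·Kᵀ·(x' − x̄) = [13]
z = y + H·x̄ = [13] + [-16] = [-3]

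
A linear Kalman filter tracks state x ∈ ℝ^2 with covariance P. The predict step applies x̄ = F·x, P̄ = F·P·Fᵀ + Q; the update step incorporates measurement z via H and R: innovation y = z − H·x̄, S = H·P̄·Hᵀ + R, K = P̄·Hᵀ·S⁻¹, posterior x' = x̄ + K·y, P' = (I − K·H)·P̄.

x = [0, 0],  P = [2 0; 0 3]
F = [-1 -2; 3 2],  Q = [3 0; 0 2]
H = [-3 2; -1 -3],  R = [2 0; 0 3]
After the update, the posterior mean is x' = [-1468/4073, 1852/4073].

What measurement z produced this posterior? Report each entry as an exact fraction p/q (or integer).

z = [2, -1]

x̄ = F·x = [0, 0]
P̄ = F·P·Fᵀ + Q = [17 -18; -18 32]
S = H·P̄·Hᵀ + R = [499 -267; -267 200]
K = P̄·Hᵀ·S⁻¹ = [-7521/28511 -4766/28511; 2774/28511 -7416/28511]
x' − x̄ = [-1468/4073, 1852/4073] = K·y
y = (KᵀK)⁻¹·Kᵀ·(x' − x̄) = [2, -1]
z = y + H·x̄ = [2, -1] + [0, 0] = [2, -1]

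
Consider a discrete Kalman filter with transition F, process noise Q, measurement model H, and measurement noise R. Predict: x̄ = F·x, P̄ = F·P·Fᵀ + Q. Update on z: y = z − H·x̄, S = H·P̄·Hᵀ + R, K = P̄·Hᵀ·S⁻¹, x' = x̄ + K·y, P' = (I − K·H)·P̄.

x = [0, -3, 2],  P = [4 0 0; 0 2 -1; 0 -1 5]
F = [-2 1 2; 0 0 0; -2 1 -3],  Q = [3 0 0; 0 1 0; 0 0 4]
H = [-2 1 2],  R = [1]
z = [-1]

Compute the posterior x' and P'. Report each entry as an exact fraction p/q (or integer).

x̄ = F·x = [1, 0, -9]
P̄ = F·P·Fᵀ + Q = [37 0 -11; 0 1 0; -11 0 73]
y = z − H·x̄ = [19]
S = H·P̄·Hᵀ + R = [530]
K = P̄·Hᵀ·S⁻¹ = [-48/265; 1/530; 84/265]
x' = x̄ + K·y = [-647/265, 19/530, -789/265]
P' = (I − K·H)·P̄ = [5197/265 48/265 5149/265; 48/265 529/530 -84/265; 5149/265 -84/265 5233/265]

x' = [-647/265, 19/530, -789/265]
P' = [5197/265 48/265 5149/265; 48/265 529/530 -84/265; 5149/265 -84/265 5233/265]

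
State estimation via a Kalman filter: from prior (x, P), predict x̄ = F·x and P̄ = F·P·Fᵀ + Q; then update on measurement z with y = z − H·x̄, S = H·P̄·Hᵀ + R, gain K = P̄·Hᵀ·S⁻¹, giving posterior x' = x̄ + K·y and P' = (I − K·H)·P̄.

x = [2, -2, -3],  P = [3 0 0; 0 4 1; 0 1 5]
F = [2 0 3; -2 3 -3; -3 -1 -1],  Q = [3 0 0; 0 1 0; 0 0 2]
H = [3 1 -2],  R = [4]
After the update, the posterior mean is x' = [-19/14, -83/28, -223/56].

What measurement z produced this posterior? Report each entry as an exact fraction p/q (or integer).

x̄ = F·x = [-5, -1, -1]
P̄ = F·P·Fᵀ + Q = [60 -48 -36; -48 76 21; -36 21 40]
S = H·P̄·Hᵀ + R = [840]
K = P̄·Hᵀ·S⁻¹ = [17/70; -11/84; -167/840]
x' − x̄ = [51/14, -55/28, -167/56] = K·y
y = (KᵀK)⁻¹·Kᵀ·(x' − x̄) = [15]
z = y + H·x̄ = [15] + [-14] = [1]

z = [1]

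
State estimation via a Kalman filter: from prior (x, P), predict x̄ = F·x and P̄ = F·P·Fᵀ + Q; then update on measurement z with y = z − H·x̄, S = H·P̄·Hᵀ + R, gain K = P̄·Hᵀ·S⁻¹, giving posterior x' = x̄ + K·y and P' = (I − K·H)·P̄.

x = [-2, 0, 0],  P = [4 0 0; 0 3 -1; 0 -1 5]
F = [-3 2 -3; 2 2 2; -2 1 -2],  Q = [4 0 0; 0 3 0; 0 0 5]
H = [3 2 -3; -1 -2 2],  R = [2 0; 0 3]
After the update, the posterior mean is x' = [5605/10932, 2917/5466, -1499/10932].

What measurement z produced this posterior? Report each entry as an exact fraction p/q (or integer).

x̄ = F·x = [6, -4, 4]
P̄ = F·P·Fᵀ + Q = [109 -40 67; -40 43 -28; 67 -28 48]
S = H·P̄·Hᵀ + R = [237 -144; -144 272]
K = P̄·Hᵀ·S⁻¹ = [1727/2733 10503/14576; -68/2733 -2829/7288; 782/2733 6763/14576]
x' − x̄ = [-59987/10932, 24781/5466, -45227/10932] = K·y
y = (KᵀK)⁻¹·Kᵀ·(x' − x̄) = [5, -12]
z = y + H·x̄ = [5, -12] + [-2, 10] = [3, -2]

z = [3, -2]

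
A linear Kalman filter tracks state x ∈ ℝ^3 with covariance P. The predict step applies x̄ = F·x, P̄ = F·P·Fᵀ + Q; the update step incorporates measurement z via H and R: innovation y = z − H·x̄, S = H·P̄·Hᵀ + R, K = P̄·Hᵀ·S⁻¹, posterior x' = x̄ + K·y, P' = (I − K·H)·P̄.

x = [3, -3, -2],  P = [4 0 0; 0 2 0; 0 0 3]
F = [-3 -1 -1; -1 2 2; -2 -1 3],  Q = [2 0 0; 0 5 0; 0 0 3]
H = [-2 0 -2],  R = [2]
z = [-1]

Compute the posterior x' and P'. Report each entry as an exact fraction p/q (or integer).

x' = [616/251, -2615/251, -504/251]
P' = [3593/251 -2378/251 -3533/251; -2378/251 6127/251 2402/251; -3533/251 2402/251 3598/251]

x̄ = F·x = [-4, -13, -9]
P̄ = F·P·Fᵀ + Q = [43 2 17; 2 29 22; 17 22 48]
y = z − H·x̄ = [-27]
S = H·P̄·Hᵀ + R = [502]
K = P̄·Hᵀ·S⁻¹ = [-60/251; -24/251; -65/251]
x' = x̄ + K·y = [616/251, -2615/251, -504/251]
P' = (I − K·H)·P̄ = [3593/251 -2378/251 -3533/251; -2378/251 6127/251 2402/251; -3533/251 2402/251 3598/251]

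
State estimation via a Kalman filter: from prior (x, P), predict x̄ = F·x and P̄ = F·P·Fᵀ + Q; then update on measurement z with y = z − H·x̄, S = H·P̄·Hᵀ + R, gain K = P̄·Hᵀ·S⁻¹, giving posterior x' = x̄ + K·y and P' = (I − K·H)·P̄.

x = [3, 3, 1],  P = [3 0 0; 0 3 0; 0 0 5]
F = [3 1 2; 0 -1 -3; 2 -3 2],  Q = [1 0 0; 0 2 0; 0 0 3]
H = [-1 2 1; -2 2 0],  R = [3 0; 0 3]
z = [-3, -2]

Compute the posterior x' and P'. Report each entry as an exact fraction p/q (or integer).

x̄ = F·x = [14, -6, -1]
P̄ = F·P·Fᵀ + Q = [51 -33 29; -33 50 -21; 29 -21 62]
y = z − H·x̄ = [24, 38]
S = H·P̄·Hᵀ + R = [306 400; 400 671]
K = P̄·Hᵀ·S⁻¹ = [4076/22663 -8104/22663; 4376/22663 2998/22663; 33961/45326 -13500/22663]
x' = x̄ + K·y = [107154/22663, 82970/22663, -128131/22663]
P' = (I − K·H)·P̄ = [153029/22663 140873/22663 -116489/22663; 140873/22663 145370/22663 -136739/22663; -116489/22663 -136739/22663 415861/45326]

x' = [107154/22663, 82970/22663, -128131/22663]
P' = [153029/22663 140873/22663 -116489/22663; 140873/22663 145370/22663 -136739/22663; -116489/22663 -136739/22663 415861/45326]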